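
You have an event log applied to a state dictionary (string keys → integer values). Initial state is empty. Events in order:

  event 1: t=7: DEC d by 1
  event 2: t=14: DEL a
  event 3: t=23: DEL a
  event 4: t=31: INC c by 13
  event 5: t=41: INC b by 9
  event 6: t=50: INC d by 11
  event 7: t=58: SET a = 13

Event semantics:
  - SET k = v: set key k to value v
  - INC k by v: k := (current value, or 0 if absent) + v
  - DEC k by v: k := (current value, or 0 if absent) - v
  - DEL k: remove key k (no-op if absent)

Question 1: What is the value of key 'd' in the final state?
Track key 'd' through all 7 events:
  event 1 (t=7: DEC d by 1): d (absent) -> -1
  event 2 (t=14: DEL a): d unchanged
  event 3 (t=23: DEL a): d unchanged
  event 4 (t=31: INC c by 13): d unchanged
  event 5 (t=41: INC b by 9): d unchanged
  event 6 (t=50: INC d by 11): d -1 -> 10
  event 7 (t=58: SET a = 13): d unchanged
Final: d = 10

Answer: 10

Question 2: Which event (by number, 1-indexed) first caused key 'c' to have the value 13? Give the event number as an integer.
Answer: 4

Derivation:
Looking for first event where c becomes 13:
  event 4: c (absent) -> 13  <-- first match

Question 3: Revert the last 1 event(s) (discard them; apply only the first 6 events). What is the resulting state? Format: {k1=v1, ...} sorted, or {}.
Keep first 6 events (discard last 1):
  after event 1 (t=7: DEC d by 1): {d=-1}
  after event 2 (t=14: DEL a): {d=-1}
  after event 3 (t=23: DEL a): {d=-1}
  after event 4 (t=31: INC c by 13): {c=13, d=-1}
  after event 5 (t=41: INC b by 9): {b=9, c=13, d=-1}
  after event 6 (t=50: INC d by 11): {b=9, c=13, d=10}

Answer: {b=9, c=13, d=10}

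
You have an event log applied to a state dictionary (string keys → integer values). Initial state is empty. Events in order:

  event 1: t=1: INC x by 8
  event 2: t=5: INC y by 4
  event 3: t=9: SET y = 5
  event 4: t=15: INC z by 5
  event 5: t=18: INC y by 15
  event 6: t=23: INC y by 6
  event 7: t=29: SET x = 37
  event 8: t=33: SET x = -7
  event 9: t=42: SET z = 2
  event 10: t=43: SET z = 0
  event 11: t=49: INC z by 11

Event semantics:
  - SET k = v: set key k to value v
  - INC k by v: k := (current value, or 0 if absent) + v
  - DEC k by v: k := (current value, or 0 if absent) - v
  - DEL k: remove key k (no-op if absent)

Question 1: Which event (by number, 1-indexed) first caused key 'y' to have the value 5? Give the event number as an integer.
Answer: 3

Derivation:
Looking for first event where y becomes 5:
  event 2: y = 4
  event 3: y 4 -> 5  <-- first match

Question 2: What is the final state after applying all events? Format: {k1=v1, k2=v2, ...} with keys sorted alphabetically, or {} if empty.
Answer: {x=-7, y=26, z=11}

Derivation:
  after event 1 (t=1: INC x by 8): {x=8}
  after event 2 (t=5: INC y by 4): {x=8, y=4}
  after event 3 (t=9: SET y = 5): {x=8, y=5}
  after event 4 (t=15: INC z by 5): {x=8, y=5, z=5}
  after event 5 (t=18: INC y by 15): {x=8, y=20, z=5}
  after event 6 (t=23: INC y by 6): {x=8, y=26, z=5}
  after event 7 (t=29: SET x = 37): {x=37, y=26, z=5}
  after event 8 (t=33: SET x = -7): {x=-7, y=26, z=5}
  after event 9 (t=42: SET z = 2): {x=-7, y=26, z=2}
  after event 10 (t=43: SET z = 0): {x=-7, y=26, z=0}
  after event 11 (t=49: INC z by 11): {x=-7, y=26, z=11}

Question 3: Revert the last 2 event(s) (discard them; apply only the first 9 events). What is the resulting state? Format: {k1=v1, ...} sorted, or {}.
Keep first 9 events (discard last 2):
  after event 1 (t=1: INC x by 8): {x=8}
  after event 2 (t=5: INC y by 4): {x=8, y=4}
  after event 3 (t=9: SET y = 5): {x=8, y=5}
  after event 4 (t=15: INC z by 5): {x=8, y=5, z=5}
  after event 5 (t=18: INC y by 15): {x=8, y=20, z=5}
  after event 6 (t=23: INC y by 6): {x=8, y=26, z=5}
  after event 7 (t=29: SET x = 37): {x=37, y=26, z=5}
  after event 8 (t=33: SET x = -7): {x=-7, y=26, z=5}
  after event 9 (t=42: SET z = 2): {x=-7, y=26, z=2}

Answer: {x=-7, y=26, z=2}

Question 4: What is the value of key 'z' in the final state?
Track key 'z' through all 11 events:
  event 1 (t=1: INC x by 8): z unchanged
  event 2 (t=5: INC y by 4): z unchanged
  event 3 (t=9: SET y = 5): z unchanged
  event 4 (t=15: INC z by 5): z (absent) -> 5
  event 5 (t=18: INC y by 15): z unchanged
  event 6 (t=23: INC y by 6): z unchanged
  event 7 (t=29: SET x = 37): z unchanged
  event 8 (t=33: SET x = -7): z unchanged
  event 9 (t=42: SET z = 2): z 5 -> 2
  event 10 (t=43: SET z = 0): z 2 -> 0
  event 11 (t=49: INC z by 11): z 0 -> 11
Final: z = 11

Answer: 11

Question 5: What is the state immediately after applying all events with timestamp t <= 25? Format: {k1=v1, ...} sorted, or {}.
Answer: {x=8, y=26, z=5}

Derivation:
Apply events with t <= 25 (6 events):
  after event 1 (t=1: INC x by 8): {x=8}
  after event 2 (t=5: INC y by 4): {x=8, y=4}
  after event 3 (t=9: SET y = 5): {x=8, y=5}
  after event 4 (t=15: INC z by 5): {x=8, y=5, z=5}
  after event 5 (t=18: INC y by 15): {x=8, y=20, z=5}
  after event 6 (t=23: INC y by 6): {x=8, y=26, z=5}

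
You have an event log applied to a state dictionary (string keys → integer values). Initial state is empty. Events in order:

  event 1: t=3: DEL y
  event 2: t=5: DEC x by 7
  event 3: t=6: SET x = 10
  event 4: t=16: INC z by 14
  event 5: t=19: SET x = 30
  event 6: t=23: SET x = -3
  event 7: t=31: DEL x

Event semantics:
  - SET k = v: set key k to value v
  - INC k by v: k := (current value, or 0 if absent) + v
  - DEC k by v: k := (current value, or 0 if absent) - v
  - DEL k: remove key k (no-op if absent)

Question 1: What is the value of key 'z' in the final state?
Answer: 14

Derivation:
Track key 'z' through all 7 events:
  event 1 (t=3: DEL y): z unchanged
  event 2 (t=5: DEC x by 7): z unchanged
  event 3 (t=6: SET x = 10): z unchanged
  event 4 (t=16: INC z by 14): z (absent) -> 14
  event 5 (t=19: SET x = 30): z unchanged
  event 6 (t=23: SET x = -3): z unchanged
  event 7 (t=31: DEL x): z unchanged
Final: z = 14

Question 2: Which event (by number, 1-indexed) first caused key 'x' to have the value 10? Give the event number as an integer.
Looking for first event where x becomes 10:
  event 2: x = -7
  event 3: x -7 -> 10  <-- first match

Answer: 3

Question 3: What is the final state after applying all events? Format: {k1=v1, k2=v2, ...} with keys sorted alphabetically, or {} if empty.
Answer: {z=14}

Derivation:
  after event 1 (t=3: DEL y): {}
  after event 2 (t=5: DEC x by 7): {x=-7}
  after event 3 (t=6: SET x = 10): {x=10}
  after event 4 (t=16: INC z by 14): {x=10, z=14}
  after event 5 (t=19: SET x = 30): {x=30, z=14}
  after event 6 (t=23: SET x = -3): {x=-3, z=14}
  after event 7 (t=31: DEL x): {z=14}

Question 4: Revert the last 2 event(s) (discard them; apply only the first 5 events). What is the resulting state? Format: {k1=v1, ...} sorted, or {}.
Answer: {x=30, z=14}

Derivation:
Keep first 5 events (discard last 2):
  after event 1 (t=3: DEL y): {}
  after event 2 (t=5: DEC x by 7): {x=-7}
  after event 3 (t=6: SET x = 10): {x=10}
  after event 4 (t=16: INC z by 14): {x=10, z=14}
  after event 5 (t=19: SET x = 30): {x=30, z=14}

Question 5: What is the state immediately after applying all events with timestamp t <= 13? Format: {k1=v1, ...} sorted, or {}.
Answer: {x=10}

Derivation:
Apply events with t <= 13 (3 events):
  after event 1 (t=3: DEL y): {}
  after event 2 (t=5: DEC x by 7): {x=-7}
  after event 3 (t=6: SET x = 10): {x=10}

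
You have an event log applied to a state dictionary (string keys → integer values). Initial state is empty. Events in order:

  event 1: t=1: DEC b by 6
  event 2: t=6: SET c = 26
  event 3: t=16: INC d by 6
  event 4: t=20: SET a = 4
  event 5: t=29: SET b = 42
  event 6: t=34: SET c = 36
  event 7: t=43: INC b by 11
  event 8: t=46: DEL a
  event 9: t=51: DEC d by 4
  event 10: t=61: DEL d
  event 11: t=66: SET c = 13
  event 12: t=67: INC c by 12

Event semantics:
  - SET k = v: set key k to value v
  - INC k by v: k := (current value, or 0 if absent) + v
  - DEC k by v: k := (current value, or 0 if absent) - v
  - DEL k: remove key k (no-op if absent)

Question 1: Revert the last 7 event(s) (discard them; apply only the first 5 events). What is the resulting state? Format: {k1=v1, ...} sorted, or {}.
Answer: {a=4, b=42, c=26, d=6}

Derivation:
Keep first 5 events (discard last 7):
  after event 1 (t=1: DEC b by 6): {b=-6}
  after event 2 (t=6: SET c = 26): {b=-6, c=26}
  after event 3 (t=16: INC d by 6): {b=-6, c=26, d=6}
  after event 4 (t=20: SET a = 4): {a=4, b=-6, c=26, d=6}
  after event 5 (t=29: SET b = 42): {a=4, b=42, c=26, d=6}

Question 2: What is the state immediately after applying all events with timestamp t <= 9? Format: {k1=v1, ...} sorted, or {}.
Apply events with t <= 9 (2 events):
  after event 1 (t=1: DEC b by 6): {b=-6}
  after event 2 (t=6: SET c = 26): {b=-6, c=26}

Answer: {b=-6, c=26}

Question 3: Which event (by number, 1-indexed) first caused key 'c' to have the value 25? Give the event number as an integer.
Looking for first event where c becomes 25:
  event 2: c = 26
  event 3: c = 26
  event 4: c = 26
  event 5: c = 26
  event 6: c = 36
  event 7: c = 36
  event 8: c = 36
  event 9: c = 36
  event 10: c = 36
  event 11: c = 13
  event 12: c 13 -> 25  <-- first match

Answer: 12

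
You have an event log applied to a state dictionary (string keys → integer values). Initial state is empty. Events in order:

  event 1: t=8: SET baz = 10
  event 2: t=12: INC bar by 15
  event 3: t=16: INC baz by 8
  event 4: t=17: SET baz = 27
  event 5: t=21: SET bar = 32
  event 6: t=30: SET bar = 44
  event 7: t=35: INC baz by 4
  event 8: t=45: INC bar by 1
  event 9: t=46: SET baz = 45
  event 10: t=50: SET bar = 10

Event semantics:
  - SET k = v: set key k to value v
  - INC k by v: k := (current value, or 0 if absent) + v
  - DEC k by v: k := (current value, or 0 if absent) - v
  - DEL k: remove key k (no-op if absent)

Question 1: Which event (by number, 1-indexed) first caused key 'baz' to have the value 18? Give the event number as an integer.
Answer: 3

Derivation:
Looking for first event where baz becomes 18:
  event 1: baz = 10
  event 2: baz = 10
  event 3: baz 10 -> 18  <-- first match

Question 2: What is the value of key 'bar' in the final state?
Track key 'bar' through all 10 events:
  event 1 (t=8: SET baz = 10): bar unchanged
  event 2 (t=12: INC bar by 15): bar (absent) -> 15
  event 3 (t=16: INC baz by 8): bar unchanged
  event 4 (t=17: SET baz = 27): bar unchanged
  event 5 (t=21: SET bar = 32): bar 15 -> 32
  event 6 (t=30: SET bar = 44): bar 32 -> 44
  event 7 (t=35: INC baz by 4): bar unchanged
  event 8 (t=45: INC bar by 1): bar 44 -> 45
  event 9 (t=46: SET baz = 45): bar unchanged
  event 10 (t=50: SET bar = 10): bar 45 -> 10
Final: bar = 10

Answer: 10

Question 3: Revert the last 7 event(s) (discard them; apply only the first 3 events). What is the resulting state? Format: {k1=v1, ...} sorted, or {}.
Keep first 3 events (discard last 7):
  after event 1 (t=8: SET baz = 10): {baz=10}
  after event 2 (t=12: INC bar by 15): {bar=15, baz=10}
  after event 3 (t=16: INC baz by 8): {bar=15, baz=18}

Answer: {bar=15, baz=18}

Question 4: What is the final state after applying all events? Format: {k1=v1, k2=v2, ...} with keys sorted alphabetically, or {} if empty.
Answer: {bar=10, baz=45}

Derivation:
  after event 1 (t=8: SET baz = 10): {baz=10}
  after event 2 (t=12: INC bar by 15): {bar=15, baz=10}
  after event 3 (t=16: INC baz by 8): {bar=15, baz=18}
  after event 4 (t=17: SET baz = 27): {bar=15, baz=27}
  after event 5 (t=21: SET bar = 32): {bar=32, baz=27}
  after event 6 (t=30: SET bar = 44): {bar=44, baz=27}
  after event 7 (t=35: INC baz by 4): {bar=44, baz=31}
  after event 8 (t=45: INC bar by 1): {bar=45, baz=31}
  after event 9 (t=46: SET baz = 45): {bar=45, baz=45}
  after event 10 (t=50: SET bar = 10): {bar=10, baz=45}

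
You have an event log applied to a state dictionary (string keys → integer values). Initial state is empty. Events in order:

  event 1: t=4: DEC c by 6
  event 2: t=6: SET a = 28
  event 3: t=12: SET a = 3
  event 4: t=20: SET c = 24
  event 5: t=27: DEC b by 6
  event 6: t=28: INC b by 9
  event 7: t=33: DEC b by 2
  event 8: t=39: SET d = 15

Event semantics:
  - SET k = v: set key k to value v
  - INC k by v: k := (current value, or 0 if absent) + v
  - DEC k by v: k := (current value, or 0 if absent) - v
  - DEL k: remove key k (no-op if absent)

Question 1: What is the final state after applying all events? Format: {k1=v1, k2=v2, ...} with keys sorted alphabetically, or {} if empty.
  after event 1 (t=4: DEC c by 6): {c=-6}
  after event 2 (t=6: SET a = 28): {a=28, c=-6}
  after event 3 (t=12: SET a = 3): {a=3, c=-6}
  after event 4 (t=20: SET c = 24): {a=3, c=24}
  after event 5 (t=27: DEC b by 6): {a=3, b=-6, c=24}
  after event 6 (t=28: INC b by 9): {a=3, b=3, c=24}
  after event 7 (t=33: DEC b by 2): {a=3, b=1, c=24}
  after event 8 (t=39: SET d = 15): {a=3, b=1, c=24, d=15}

Answer: {a=3, b=1, c=24, d=15}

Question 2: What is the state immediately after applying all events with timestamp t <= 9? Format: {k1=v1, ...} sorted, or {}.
Apply events with t <= 9 (2 events):
  after event 1 (t=4: DEC c by 6): {c=-6}
  after event 2 (t=6: SET a = 28): {a=28, c=-6}

Answer: {a=28, c=-6}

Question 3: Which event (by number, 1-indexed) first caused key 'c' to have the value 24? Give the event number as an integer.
Answer: 4

Derivation:
Looking for first event where c becomes 24:
  event 1: c = -6
  event 2: c = -6
  event 3: c = -6
  event 4: c -6 -> 24  <-- first match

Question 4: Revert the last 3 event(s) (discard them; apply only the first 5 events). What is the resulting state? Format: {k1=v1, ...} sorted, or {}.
Answer: {a=3, b=-6, c=24}

Derivation:
Keep first 5 events (discard last 3):
  after event 1 (t=4: DEC c by 6): {c=-6}
  after event 2 (t=6: SET a = 28): {a=28, c=-6}
  after event 3 (t=12: SET a = 3): {a=3, c=-6}
  after event 4 (t=20: SET c = 24): {a=3, c=24}
  after event 5 (t=27: DEC b by 6): {a=3, b=-6, c=24}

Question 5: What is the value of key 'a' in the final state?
Answer: 3

Derivation:
Track key 'a' through all 8 events:
  event 1 (t=4: DEC c by 6): a unchanged
  event 2 (t=6: SET a = 28): a (absent) -> 28
  event 3 (t=12: SET a = 3): a 28 -> 3
  event 4 (t=20: SET c = 24): a unchanged
  event 5 (t=27: DEC b by 6): a unchanged
  event 6 (t=28: INC b by 9): a unchanged
  event 7 (t=33: DEC b by 2): a unchanged
  event 8 (t=39: SET d = 15): a unchanged
Final: a = 3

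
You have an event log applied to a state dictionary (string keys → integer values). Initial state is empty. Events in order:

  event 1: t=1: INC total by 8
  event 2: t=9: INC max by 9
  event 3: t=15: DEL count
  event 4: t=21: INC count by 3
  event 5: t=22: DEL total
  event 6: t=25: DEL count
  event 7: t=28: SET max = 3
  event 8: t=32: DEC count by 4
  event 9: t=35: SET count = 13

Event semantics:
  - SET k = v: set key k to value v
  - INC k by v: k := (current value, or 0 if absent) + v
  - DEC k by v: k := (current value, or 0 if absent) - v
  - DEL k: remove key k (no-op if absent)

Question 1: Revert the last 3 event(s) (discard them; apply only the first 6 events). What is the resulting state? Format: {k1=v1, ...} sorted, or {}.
Answer: {max=9}

Derivation:
Keep first 6 events (discard last 3):
  after event 1 (t=1: INC total by 8): {total=8}
  after event 2 (t=9: INC max by 9): {max=9, total=8}
  after event 3 (t=15: DEL count): {max=9, total=8}
  after event 4 (t=21: INC count by 3): {count=3, max=9, total=8}
  after event 5 (t=22: DEL total): {count=3, max=9}
  after event 6 (t=25: DEL count): {max=9}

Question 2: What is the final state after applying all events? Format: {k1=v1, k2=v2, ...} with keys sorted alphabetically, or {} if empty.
  after event 1 (t=1: INC total by 8): {total=8}
  after event 2 (t=9: INC max by 9): {max=9, total=8}
  after event 3 (t=15: DEL count): {max=9, total=8}
  after event 4 (t=21: INC count by 3): {count=3, max=9, total=8}
  after event 5 (t=22: DEL total): {count=3, max=9}
  after event 6 (t=25: DEL count): {max=9}
  after event 7 (t=28: SET max = 3): {max=3}
  after event 8 (t=32: DEC count by 4): {count=-4, max=3}
  after event 9 (t=35: SET count = 13): {count=13, max=3}

Answer: {count=13, max=3}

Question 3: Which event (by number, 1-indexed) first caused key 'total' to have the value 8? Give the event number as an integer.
Looking for first event where total becomes 8:
  event 1: total (absent) -> 8  <-- first match

Answer: 1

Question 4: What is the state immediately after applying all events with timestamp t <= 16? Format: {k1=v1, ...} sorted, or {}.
Apply events with t <= 16 (3 events):
  after event 1 (t=1: INC total by 8): {total=8}
  after event 2 (t=9: INC max by 9): {max=9, total=8}
  after event 3 (t=15: DEL count): {max=9, total=8}

Answer: {max=9, total=8}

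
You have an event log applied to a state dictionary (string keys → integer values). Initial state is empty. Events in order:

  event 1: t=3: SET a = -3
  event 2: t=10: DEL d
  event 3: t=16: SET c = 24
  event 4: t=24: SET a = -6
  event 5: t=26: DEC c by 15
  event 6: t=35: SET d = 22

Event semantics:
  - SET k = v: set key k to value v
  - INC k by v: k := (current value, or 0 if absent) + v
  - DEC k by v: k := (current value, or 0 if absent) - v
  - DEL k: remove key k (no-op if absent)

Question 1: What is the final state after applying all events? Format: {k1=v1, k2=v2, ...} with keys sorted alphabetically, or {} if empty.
Answer: {a=-6, c=9, d=22}

Derivation:
  after event 1 (t=3: SET a = -3): {a=-3}
  after event 2 (t=10: DEL d): {a=-3}
  after event 3 (t=16: SET c = 24): {a=-3, c=24}
  after event 4 (t=24: SET a = -6): {a=-6, c=24}
  after event 5 (t=26: DEC c by 15): {a=-6, c=9}
  after event 6 (t=35: SET d = 22): {a=-6, c=9, d=22}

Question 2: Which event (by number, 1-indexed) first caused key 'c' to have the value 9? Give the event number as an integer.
Looking for first event where c becomes 9:
  event 3: c = 24
  event 4: c = 24
  event 5: c 24 -> 9  <-- first match

Answer: 5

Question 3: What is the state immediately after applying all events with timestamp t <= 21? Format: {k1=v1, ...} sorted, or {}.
Apply events with t <= 21 (3 events):
  after event 1 (t=3: SET a = -3): {a=-3}
  after event 2 (t=10: DEL d): {a=-3}
  after event 3 (t=16: SET c = 24): {a=-3, c=24}

Answer: {a=-3, c=24}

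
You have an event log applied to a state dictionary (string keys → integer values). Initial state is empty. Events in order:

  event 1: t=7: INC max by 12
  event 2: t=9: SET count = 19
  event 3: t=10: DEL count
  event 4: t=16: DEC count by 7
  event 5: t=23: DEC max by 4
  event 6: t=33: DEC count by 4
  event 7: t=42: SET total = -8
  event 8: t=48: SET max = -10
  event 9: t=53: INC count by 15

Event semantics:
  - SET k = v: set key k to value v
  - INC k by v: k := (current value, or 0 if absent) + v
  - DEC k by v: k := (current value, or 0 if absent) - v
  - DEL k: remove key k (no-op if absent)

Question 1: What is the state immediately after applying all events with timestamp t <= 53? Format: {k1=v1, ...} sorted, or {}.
Apply events with t <= 53 (9 events):
  after event 1 (t=7: INC max by 12): {max=12}
  after event 2 (t=9: SET count = 19): {count=19, max=12}
  after event 3 (t=10: DEL count): {max=12}
  after event 4 (t=16: DEC count by 7): {count=-7, max=12}
  after event 5 (t=23: DEC max by 4): {count=-7, max=8}
  after event 6 (t=33: DEC count by 4): {count=-11, max=8}
  after event 7 (t=42: SET total = -8): {count=-11, max=8, total=-8}
  after event 8 (t=48: SET max = -10): {count=-11, max=-10, total=-8}
  after event 9 (t=53: INC count by 15): {count=4, max=-10, total=-8}

Answer: {count=4, max=-10, total=-8}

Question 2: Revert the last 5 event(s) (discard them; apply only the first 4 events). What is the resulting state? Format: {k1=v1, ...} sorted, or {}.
Answer: {count=-7, max=12}

Derivation:
Keep first 4 events (discard last 5):
  after event 1 (t=7: INC max by 12): {max=12}
  after event 2 (t=9: SET count = 19): {count=19, max=12}
  after event 3 (t=10: DEL count): {max=12}
  after event 4 (t=16: DEC count by 7): {count=-7, max=12}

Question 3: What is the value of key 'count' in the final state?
Answer: 4

Derivation:
Track key 'count' through all 9 events:
  event 1 (t=7: INC max by 12): count unchanged
  event 2 (t=9: SET count = 19): count (absent) -> 19
  event 3 (t=10: DEL count): count 19 -> (absent)
  event 4 (t=16: DEC count by 7): count (absent) -> -7
  event 5 (t=23: DEC max by 4): count unchanged
  event 6 (t=33: DEC count by 4): count -7 -> -11
  event 7 (t=42: SET total = -8): count unchanged
  event 8 (t=48: SET max = -10): count unchanged
  event 9 (t=53: INC count by 15): count -11 -> 4
Final: count = 4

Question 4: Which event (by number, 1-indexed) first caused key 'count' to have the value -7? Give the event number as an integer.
Looking for first event where count becomes -7:
  event 2: count = 19
  event 3: count = (absent)
  event 4: count (absent) -> -7  <-- first match

Answer: 4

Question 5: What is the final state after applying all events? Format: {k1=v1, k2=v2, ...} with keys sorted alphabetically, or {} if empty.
Answer: {count=4, max=-10, total=-8}

Derivation:
  after event 1 (t=7: INC max by 12): {max=12}
  after event 2 (t=9: SET count = 19): {count=19, max=12}
  after event 3 (t=10: DEL count): {max=12}
  after event 4 (t=16: DEC count by 7): {count=-7, max=12}
  after event 5 (t=23: DEC max by 4): {count=-7, max=8}
  after event 6 (t=33: DEC count by 4): {count=-11, max=8}
  after event 7 (t=42: SET total = -8): {count=-11, max=8, total=-8}
  after event 8 (t=48: SET max = -10): {count=-11, max=-10, total=-8}
  after event 9 (t=53: INC count by 15): {count=4, max=-10, total=-8}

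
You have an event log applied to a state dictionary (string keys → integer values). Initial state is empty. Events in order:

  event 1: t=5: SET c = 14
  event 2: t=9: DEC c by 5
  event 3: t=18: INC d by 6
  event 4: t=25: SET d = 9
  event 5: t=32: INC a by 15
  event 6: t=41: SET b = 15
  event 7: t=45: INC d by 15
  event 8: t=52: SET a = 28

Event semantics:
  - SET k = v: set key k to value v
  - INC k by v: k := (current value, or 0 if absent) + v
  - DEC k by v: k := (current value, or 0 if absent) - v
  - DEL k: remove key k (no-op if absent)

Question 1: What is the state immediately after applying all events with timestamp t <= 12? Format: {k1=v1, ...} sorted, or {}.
Answer: {c=9}

Derivation:
Apply events with t <= 12 (2 events):
  after event 1 (t=5: SET c = 14): {c=14}
  after event 2 (t=9: DEC c by 5): {c=9}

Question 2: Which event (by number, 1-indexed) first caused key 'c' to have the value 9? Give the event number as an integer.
Looking for first event where c becomes 9:
  event 1: c = 14
  event 2: c 14 -> 9  <-- first match

Answer: 2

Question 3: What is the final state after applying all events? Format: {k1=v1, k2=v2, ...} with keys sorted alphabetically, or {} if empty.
  after event 1 (t=5: SET c = 14): {c=14}
  after event 2 (t=9: DEC c by 5): {c=9}
  after event 3 (t=18: INC d by 6): {c=9, d=6}
  after event 4 (t=25: SET d = 9): {c=9, d=9}
  after event 5 (t=32: INC a by 15): {a=15, c=9, d=9}
  after event 6 (t=41: SET b = 15): {a=15, b=15, c=9, d=9}
  after event 7 (t=45: INC d by 15): {a=15, b=15, c=9, d=24}
  after event 8 (t=52: SET a = 28): {a=28, b=15, c=9, d=24}

Answer: {a=28, b=15, c=9, d=24}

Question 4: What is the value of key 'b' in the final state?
Answer: 15

Derivation:
Track key 'b' through all 8 events:
  event 1 (t=5: SET c = 14): b unchanged
  event 2 (t=9: DEC c by 5): b unchanged
  event 3 (t=18: INC d by 6): b unchanged
  event 4 (t=25: SET d = 9): b unchanged
  event 5 (t=32: INC a by 15): b unchanged
  event 6 (t=41: SET b = 15): b (absent) -> 15
  event 7 (t=45: INC d by 15): b unchanged
  event 8 (t=52: SET a = 28): b unchanged
Final: b = 15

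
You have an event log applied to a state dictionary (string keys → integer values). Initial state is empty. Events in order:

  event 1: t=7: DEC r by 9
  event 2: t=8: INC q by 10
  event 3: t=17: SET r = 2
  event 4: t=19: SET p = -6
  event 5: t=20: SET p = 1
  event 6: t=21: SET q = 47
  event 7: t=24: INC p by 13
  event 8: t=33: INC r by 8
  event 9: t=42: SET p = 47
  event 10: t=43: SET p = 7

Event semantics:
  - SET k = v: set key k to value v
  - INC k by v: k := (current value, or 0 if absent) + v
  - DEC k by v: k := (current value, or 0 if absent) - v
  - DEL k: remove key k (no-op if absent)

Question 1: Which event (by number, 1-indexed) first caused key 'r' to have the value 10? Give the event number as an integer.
Answer: 8

Derivation:
Looking for first event where r becomes 10:
  event 1: r = -9
  event 2: r = -9
  event 3: r = 2
  event 4: r = 2
  event 5: r = 2
  event 6: r = 2
  event 7: r = 2
  event 8: r 2 -> 10  <-- first match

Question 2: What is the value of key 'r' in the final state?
Answer: 10

Derivation:
Track key 'r' through all 10 events:
  event 1 (t=7: DEC r by 9): r (absent) -> -9
  event 2 (t=8: INC q by 10): r unchanged
  event 3 (t=17: SET r = 2): r -9 -> 2
  event 4 (t=19: SET p = -6): r unchanged
  event 5 (t=20: SET p = 1): r unchanged
  event 6 (t=21: SET q = 47): r unchanged
  event 7 (t=24: INC p by 13): r unchanged
  event 8 (t=33: INC r by 8): r 2 -> 10
  event 9 (t=42: SET p = 47): r unchanged
  event 10 (t=43: SET p = 7): r unchanged
Final: r = 10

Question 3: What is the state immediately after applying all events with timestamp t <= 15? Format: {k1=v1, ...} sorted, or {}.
Answer: {q=10, r=-9}

Derivation:
Apply events with t <= 15 (2 events):
  after event 1 (t=7: DEC r by 9): {r=-9}
  after event 2 (t=8: INC q by 10): {q=10, r=-9}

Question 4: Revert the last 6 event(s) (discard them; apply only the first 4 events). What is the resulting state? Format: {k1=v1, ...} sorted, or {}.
Keep first 4 events (discard last 6):
  after event 1 (t=7: DEC r by 9): {r=-9}
  after event 2 (t=8: INC q by 10): {q=10, r=-9}
  after event 3 (t=17: SET r = 2): {q=10, r=2}
  after event 4 (t=19: SET p = -6): {p=-6, q=10, r=2}

Answer: {p=-6, q=10, r=2}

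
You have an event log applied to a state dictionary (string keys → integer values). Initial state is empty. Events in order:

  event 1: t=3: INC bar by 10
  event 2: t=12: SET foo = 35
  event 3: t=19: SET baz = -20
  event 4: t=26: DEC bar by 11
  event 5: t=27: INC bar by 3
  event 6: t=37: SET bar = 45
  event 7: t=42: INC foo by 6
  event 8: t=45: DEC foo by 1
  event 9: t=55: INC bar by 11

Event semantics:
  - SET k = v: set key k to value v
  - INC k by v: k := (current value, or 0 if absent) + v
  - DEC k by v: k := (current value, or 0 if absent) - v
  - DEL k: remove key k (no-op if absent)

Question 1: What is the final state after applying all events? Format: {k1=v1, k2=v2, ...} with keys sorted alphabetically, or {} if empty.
Answer: {bar=56, baz=-20, foo=40}

Derivation:
  after event 1 (t=3: INC bar by 10): {bar=10}
  after event 2 (t=12: SET foo = 35): {bar=10, foo=35}
  after event 3 (t=19: SET baz = -20): {bar=10, baz=-20, foo=35}
  after event 4 (t=26: DEC bar by 11): {bar=-1, baz=-20, foo=35}
  after event 5 (t=27: INC bar by 3): {bar=2, baz=-20, foo=35}
  after event 6 (t=37: SET bar = 45): {bar=45, baz=-20, foo=35}
  after event 7 (t=42: INC foo by 6): {bar=45, baz=-20, foo=41}
  after event 8 (t=45: DEC foo by 1): {bar=45, baz=-20, foo=40}
  after event 9 (t=55: INC bar by 11): {bar=56, baz=-20, foo=40}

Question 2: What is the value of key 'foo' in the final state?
Track key 'foo' through all 9 events:
  event 1 (t=3: INC bar by 10): foo unchanged
  event 2 (t=12: SET foo = 35): foo (absent) -> 35
  event 3 (t=19: SET baz = -20): foo unchanged
  event 4 (t=26: DEC bar by 11): foo unchanged
  event 5 (t=27: INC bar by 3): foo unchanged
  event 6 (t=37: SET bar = 45): foo unchanged
  event 7 (t=42: INC foo by 6): foo 35 -> 41
  event 8 (t=45: DEC foo by 1): foo 41 -> 40
  event 9 (t=55: INC bar by 11): foo unchanged
Final: foo = 40

Answer: 40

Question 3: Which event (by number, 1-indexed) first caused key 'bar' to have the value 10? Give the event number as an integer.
Looking for first event where bar becomes 10:
  event 1: bar (absent) -> 10  <-- first match

Answer: 1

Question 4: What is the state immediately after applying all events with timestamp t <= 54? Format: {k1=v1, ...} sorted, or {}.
Apply events with t <= 54 (8 events):
  after event 1 (t=3: INC bar by 10): {bar=10}
  after event 2 (t=12: SET foo = 35): {bar=10, foo=35}
  after event 3 (t=19: SET baz = -20): {bar=10, baz=-20, foo=35}
  after event 4 (t=26: DEC bar by 11): {bar=-1, baz=-20, foo=35}
  after event 5 (t=27: INC bar by 3): {bar=2, baz=-20, foo=35}
  after event 6 (t=37: SET bar = 45): {bar=45, baz=-20, foo=35}
  after event 7 (t=42: INC foo by 6): {bar=45, baz=-20, foo=41}
  after event 8 (t=45: DEC foo by 1): {bar=45, baz=-20, foo=40}

Answer: {bar=45, baz=-20, foo=40}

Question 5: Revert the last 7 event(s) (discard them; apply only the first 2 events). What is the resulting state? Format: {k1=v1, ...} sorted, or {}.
Answer: {bar=10, foo=35}

Derivation:
Keep first 2 events (discard last 7):
  after event 1 (t=3: INC bar by 10): {bar=10}
  after event 2 (t=12: SET foo = 35): {bar=10, foo=35}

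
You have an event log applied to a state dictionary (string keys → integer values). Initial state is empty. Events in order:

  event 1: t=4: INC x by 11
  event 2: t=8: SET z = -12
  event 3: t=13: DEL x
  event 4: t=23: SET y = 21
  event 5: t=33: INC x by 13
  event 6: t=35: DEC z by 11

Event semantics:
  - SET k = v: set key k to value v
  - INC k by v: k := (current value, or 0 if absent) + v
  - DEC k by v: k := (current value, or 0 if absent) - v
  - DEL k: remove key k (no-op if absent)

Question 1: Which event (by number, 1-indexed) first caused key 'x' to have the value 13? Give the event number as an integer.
Looking for first event where x becomes 13:
  event 1: x = 11
  event 2: x = 11
  event 3: x = (absent)
  event 5: x (absent) -> 13  <-- first match

Answer: 5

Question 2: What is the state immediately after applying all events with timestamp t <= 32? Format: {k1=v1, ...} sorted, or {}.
Answer: {y=21, z=-12}

Derivation:
Apply events with t <= 32 (4 events):
  after event 1 (t=4: INC x by 11): {x=11}
  after event 2 (t=8: SET z = -12): {x=11, z=-12}
  after event 3 (t=13: DEL x): {z=-12}
  after event 4 (t=23: SET y = 21): {y=21, z=-12}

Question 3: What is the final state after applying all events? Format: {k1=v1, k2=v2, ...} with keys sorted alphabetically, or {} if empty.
  after event 1 (t=4: INC x by 11): {x=11}
  after event 2 (t=8: SET z = -12): {x=11, z=-12}
  after event 3 (t=13: DEL x): {z=-12}
  after event 4 (t=23: SET y = 21): {y=21, z=-12}
  after event 5 (t=33: INC x by 13): {x=13, y=21, z=-12}
  after event 6 (t=35: DEC z by 11): {x=13, y=21, z=-23}

Answer: {x=13, y=21, z=-23}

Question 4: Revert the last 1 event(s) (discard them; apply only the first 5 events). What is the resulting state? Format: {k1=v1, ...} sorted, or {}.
Answer: {x=13, y=21, z=-12}

Derivation:
Keep first 5 events (discard last 1):
  after event 1 (t=4: INC x by 11): {x=11}
  after event 2 (t=8: SET z = -12): {x=11, z=-12}
  after event 3 (t=13: DEL x): {z=-12}
  after event 4 (t=23: SET y = 21): {y=21, z=-12}
  after event 5 (t=33: INC x by 13): {x=13, y=21, z=-12}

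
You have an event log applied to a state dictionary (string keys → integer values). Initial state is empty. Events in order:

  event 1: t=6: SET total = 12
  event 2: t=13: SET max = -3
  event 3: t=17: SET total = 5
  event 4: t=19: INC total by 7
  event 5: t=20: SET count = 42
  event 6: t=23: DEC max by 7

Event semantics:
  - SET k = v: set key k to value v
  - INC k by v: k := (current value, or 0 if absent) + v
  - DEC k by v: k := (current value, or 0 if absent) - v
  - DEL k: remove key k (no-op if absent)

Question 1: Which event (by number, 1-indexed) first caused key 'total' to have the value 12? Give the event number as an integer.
Answer: 1

Derivation:
Looking for first event where total becomes 12:
  event 1: total (absent) -> 12  <-- first match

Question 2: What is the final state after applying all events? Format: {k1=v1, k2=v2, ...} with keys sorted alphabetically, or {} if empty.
  after event 1 (t=6: SET total = 12): {total=12}
  after event 2 (t=13: SET max = -3): {max=-3, total=12}
  after event 3 (t=17: SET total = 5): {max=-3, total=5}
  after event 4 (t=19: INC total by 7): {max=-3, total=12}
  after event 5 (t=20: SET count = 42): {count=42, max=-3, total=12}
  after event 6 (t=23: DEC max by 7): {count=42, max=-10, total=12}

Answer: {count=42, max=-10, total=12}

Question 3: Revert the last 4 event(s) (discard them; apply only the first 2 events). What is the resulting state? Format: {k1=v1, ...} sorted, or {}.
Answer: {max=-3, total=12}

Derivation:
Keep first 2 events (discard last 4):
  after event 1 (t=6: SET total = 12): {total=12}
  after event 2 (t=13: SET max = -3): {max=-3, total=12}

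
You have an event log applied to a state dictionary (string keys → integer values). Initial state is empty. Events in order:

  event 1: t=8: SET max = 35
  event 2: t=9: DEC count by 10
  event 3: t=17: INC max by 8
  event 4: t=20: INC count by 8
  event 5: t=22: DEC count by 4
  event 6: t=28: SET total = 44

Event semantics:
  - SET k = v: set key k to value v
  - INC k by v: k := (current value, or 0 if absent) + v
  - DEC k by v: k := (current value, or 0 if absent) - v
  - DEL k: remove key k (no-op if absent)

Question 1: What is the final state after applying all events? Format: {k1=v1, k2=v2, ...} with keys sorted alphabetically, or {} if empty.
  after event 1 (t=8: SET max = 35): {max=35}
  after event 2 (t=9: DEC count by 10): {count=-10, max=35}
  after event 3 (t=17: INC max by 8): {count=-10, max=43}
  after event 4 (t=20: INC count by 8): {count=-2, max=43}
  after event 5 (t=22: DEC count by 4): {count=-6, max=43}
  after event 6 (t=28: SET total = 44): {count=-6, max=43, total=44}

Answer: {count=-6, max=43, total=44}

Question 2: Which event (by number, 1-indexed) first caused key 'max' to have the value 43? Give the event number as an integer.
Looking for first event where max becomes 43:
  event 1: max = 35
  event 2: max = 35
  event 3: max 35 -> 43  <-- first match

Answer: 3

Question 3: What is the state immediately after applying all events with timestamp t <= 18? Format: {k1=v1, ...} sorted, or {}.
Answer: {count=-10, max=43}

Derivation:
Apply events with t <= 18 (3 events):
  after event 1 (t=8: SET max = 35): {max=35}
  after event 2 (t=9: DEC count by 10): {count=-10, max=35}
  after event 3 (t=17: INC max by 8): {count=-10, max=43}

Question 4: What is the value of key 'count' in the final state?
Track key 'count' through all 6 events:
  event 1 (t=8: SET max = 35): count unchanged
  event 2 (t=9: DEC count by 10): count (absent) -> -10
  event 3 (t=17: INC max by 8): count unchanged
  event 4 (t=20: INC count by 8): count -10 -> -2
  event 5 (t=22: DEC count by 4): count -2 -> -6
  event 6 (t=28: SET total = 44): count unchanged
Final: count = -6

Answer: -6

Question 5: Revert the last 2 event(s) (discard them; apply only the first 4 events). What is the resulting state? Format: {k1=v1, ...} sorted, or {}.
Answer: {count=-2, max=43}

Derivation:
Keep first 4 events (discard last 2):
  after event 1 (t=8: SET max = 35): {max=35}
  after event 2 (t=9: DEC count by 10): {count=-10, max=35}
  after event 3 (t=17: INC max by 8): {count=-10, max=43}
  after event 4 (t=20: INC count by 8): {count=-2, max=43}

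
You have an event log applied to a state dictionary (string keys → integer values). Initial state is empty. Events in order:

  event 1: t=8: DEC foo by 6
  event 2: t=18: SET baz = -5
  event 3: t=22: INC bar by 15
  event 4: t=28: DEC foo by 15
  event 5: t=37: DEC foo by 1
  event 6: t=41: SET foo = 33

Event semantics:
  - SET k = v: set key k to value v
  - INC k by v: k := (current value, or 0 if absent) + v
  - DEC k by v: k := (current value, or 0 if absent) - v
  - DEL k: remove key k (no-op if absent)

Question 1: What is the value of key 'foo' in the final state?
Track key 'foo' through all 6 events:
  event 1 (t=8: DEC foo by 6): foo (absent) -> -6
  event 2 (t=18: SET baz = -5): foo unchanged
  event 3 (t=22: INC bar by 15): foo unchanged
  event 4 (t=28: DEC foo by 15): foo -6 -> -21
  event 5 (t=37: DEC foo by 1): foo -21 -> -22
  event 6 (t=41: SET foo = 33): foo -22 -> 33
Final: foo = 33

Answer: 33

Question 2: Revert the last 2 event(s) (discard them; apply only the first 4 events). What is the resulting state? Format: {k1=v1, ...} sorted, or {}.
Answer: {bar=15, baz=-5, foo=-21}

Derivation:
Keep first 4 events (discard last 2):
  after event 1 (t=8: DEC foo by 6): {foo=-6}
  after event 2 (t=18: SET baz = -5): {baz=-5, foo=-6}
  after event 3 (t=22: INC bar by 15): {bar=15, baz=-5, foo=-6}
  after event 4 (t=28: DEC foo by 15): {bar=15, baz=-5, foo=-21}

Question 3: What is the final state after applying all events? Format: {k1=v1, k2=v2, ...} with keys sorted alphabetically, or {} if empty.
  after event 1 (t=8: DEC foo by 6): {foo=-6}
  after event 2 (t=18: SET baz = -5): {baz=-5, foo=-6}
  after event 3 (t=22: INC bar by 15): {bar=15, baz=-5, foo=-6}
  after event 4 (t=28: DEC foo by 15): {bar=15, baz=-5, foo=-21}
  after event 5 (t=37: DEC foo by 1): {bar=15, baz=-5, foo=-22}
  after event 6 (t=41: SET foo = 33): {bar=15, baz=-5, foo=33}

Answer: {bar=15, baz=-5, foo=33}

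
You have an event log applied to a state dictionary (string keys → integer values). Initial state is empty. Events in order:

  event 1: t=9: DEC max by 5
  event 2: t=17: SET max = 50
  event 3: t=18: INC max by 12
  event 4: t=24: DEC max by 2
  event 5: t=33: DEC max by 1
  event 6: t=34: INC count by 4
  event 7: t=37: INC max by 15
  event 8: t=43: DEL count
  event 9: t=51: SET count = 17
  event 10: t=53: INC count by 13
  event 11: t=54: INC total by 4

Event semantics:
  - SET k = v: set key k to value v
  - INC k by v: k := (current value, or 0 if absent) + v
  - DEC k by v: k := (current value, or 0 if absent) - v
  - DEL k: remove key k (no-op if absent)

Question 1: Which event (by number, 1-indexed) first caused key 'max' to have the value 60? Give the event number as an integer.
Answer: 4

Derivation:
Looking for first event where max becomes 60:
  event 1: max = -5
  event 2: max = 50
  event 3: max = 62
  event 4: max 62 -> 60  <-- first match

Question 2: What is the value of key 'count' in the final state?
Answer: 30

Derivation:
Track key 'count' through all 11 events:
  event 1 (t=9: DEC max by 5): count unchanged
  event 2 (t=17: SET max = 50): count unchanged
  event 3 (t=18: INC max by 12): count unchanged
  event 4 (t=24: DEC max by 2): count unchanged
  event 5 (t=33: DEC max by 1): count unchanged
  event 6 (t=34: INC count by 4): count (absent) -> 4
  event 7 (t=37: INC max by 15): count unchanged
  event 8 (t=43: DEL count): count 4 -> (absent)
  event 9 (t=51: SET count = 17): count (absent) -> 17
  event 10 (t=53: INC count by 13): count 17 -> 30
  event 11 (t=54: INC total by 4): count unchanged
Final: count = 30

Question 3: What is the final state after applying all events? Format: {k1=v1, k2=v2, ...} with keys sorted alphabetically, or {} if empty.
Answer: {count=30, max=74, total=4}

Derivation:
  after event 1 (t=9: DEC max by 5): {max=-5}
  after event 2 (t=17: SET max = 50): {max=50}
  after event 3 (t=18: INC max by 12): {max=62}
  after event 4 (t=24: DEC max by 2): {max=60}
  after event 5 (t=33: DEC max by 1): {max=59}
  after event 6 (t=34: INC count by 4): {count=4, max=59}
  after event 7 (t=37: INC max by 15): {count=4, max=74}
  after event 8 (t=43: DEL count): {max=74}
  after event 9 (t=51: SET count = 17): {count=17, max=74}
  after event 10 (t=53: INC count by 13): {count=30, max=74}
  after event 11 (t=54: INC total by 4): {count=30, max=74, total=4}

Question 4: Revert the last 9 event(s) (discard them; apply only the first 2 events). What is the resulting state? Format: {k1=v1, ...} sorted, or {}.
Answer: {max=50}

Derivation:
Keep first 2 events (discard last 9):
  after event 1 (t=9: DEC max by 5): {max=-5}
  after event 2 (t=17: SET max = 50): {max=50}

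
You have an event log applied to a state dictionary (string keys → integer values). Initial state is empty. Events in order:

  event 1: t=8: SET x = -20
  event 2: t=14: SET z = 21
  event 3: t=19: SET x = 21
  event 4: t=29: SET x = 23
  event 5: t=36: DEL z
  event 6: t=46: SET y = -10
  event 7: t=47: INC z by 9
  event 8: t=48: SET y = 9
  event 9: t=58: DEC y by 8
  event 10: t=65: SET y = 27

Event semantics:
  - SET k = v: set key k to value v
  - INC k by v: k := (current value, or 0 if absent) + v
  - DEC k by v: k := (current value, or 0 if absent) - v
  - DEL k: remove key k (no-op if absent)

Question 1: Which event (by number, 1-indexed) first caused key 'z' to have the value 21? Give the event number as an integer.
Answer: 2

Derivation:
Looking for first event where z becomes 21:
  event 2: z (absent) -> 21  <-- first match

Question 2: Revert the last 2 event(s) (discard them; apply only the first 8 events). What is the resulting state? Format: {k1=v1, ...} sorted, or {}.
Keep first 8 events (discard last 2):
  after event 1 (t=8: SET x = -20): {x=-20}
  after event 2 (t=14: SET z = 21): {x=-20, z=21}
  after event 3 (t=19: SET x = 21): {x=21, z=21}
  after event 4 (t=29: SET x = 23): {x=23, z=21}
  after event 5 (t=36: DEL z): {x=23}
  after event 6 (t=46: SET y = -10): {x=23, y=-10}
  after event 7 (t=47: INC z by 9): {x=23, y=-10, z=9}
  after event 8 (t=48: SET y = 9): {x=23, y=9, z=9}

Answer: {x=23, y=9, z=9}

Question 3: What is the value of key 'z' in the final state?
Answer: 9

Derivation:
Track key 'z' through all 10 events:
  event 1 (t=8: SET x = -20): z unchanged
  event 2 (t=14: SET z = 21): z (absent) -> 21
  event 3 (t=19: SET x = 21): z unchanged
  event 4 (t=29: SET x = 23): z unchanged
  event 5 (t=36: DEL z): z 21 -> (absent)
  event 6 (t=46: SET y = -10): z unchanged
  event 7 (t=47: INC z by 9): z (absent) -> 9
  event 8 (t=48: SET y = 9): z unchanged
  event 9 (t=58: DEC y by 8): z unchanged
  event 10 (t=65: SET y = 27): z unchanged
Final: z = 9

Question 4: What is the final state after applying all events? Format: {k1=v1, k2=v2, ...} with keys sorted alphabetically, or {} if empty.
  after event 1 (t=8: SET x = -20): {x=-20}
  after event 2 (t=14: SET z = 21): {x=-20, z=21}
  after event 3 (t=19: SET x = 21): {x=21, z=21}
  after event 4 (t=29: SET x = 23): {x=23, z=21}
  after event 5 (t=36: DEL z): {x=23}
  after event 6 (t=46: SET y = -10): {x=23, y=-10}
  after event 7 (t=47: INC z by 9): {x=23, y=-10, z=9}
  after event 8 (t=48: SET y = 9): {x=23, y=9, z=9}
  after event 9 (t=58: DEC y by 8): {x=23, y=1, z=9}
  after event 10 (t=65: SET y = 27): {x=23, y=27, z=9}

Answer: {x=23, y=27, z=9}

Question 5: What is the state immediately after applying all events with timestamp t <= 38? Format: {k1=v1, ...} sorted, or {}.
Answer: {x=23}

Derivation:
Apply events with t <= 38 (5 events):
  after event 1 (t=8: SET x = -20): {x=-20}
  after event 2 (t=14: SET z = 21): {x=-20, z=21}
  after event 3 (t=19: SET x = 21): {x=21, z=21}
  after event 4 (t=29: SET x = 23): {x=23, z=21}
  after event 5 (t=36: DEL z): {x=23}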